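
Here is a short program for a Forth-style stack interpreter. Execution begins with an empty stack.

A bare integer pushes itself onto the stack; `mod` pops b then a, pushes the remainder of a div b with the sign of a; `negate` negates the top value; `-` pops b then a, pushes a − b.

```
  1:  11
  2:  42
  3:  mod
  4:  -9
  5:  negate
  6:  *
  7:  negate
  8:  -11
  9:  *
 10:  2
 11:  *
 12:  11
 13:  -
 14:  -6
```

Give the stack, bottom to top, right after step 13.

[2167]

11     → 11
42     → 11 42
mod    → 11
-9     → 11 -9
negate → 11 9
*      → 99
negate → -99
-11    → -99 -11
*      → 1089
2      → 1089 2
*      → 2178
11     → 2178 11
-      → 2167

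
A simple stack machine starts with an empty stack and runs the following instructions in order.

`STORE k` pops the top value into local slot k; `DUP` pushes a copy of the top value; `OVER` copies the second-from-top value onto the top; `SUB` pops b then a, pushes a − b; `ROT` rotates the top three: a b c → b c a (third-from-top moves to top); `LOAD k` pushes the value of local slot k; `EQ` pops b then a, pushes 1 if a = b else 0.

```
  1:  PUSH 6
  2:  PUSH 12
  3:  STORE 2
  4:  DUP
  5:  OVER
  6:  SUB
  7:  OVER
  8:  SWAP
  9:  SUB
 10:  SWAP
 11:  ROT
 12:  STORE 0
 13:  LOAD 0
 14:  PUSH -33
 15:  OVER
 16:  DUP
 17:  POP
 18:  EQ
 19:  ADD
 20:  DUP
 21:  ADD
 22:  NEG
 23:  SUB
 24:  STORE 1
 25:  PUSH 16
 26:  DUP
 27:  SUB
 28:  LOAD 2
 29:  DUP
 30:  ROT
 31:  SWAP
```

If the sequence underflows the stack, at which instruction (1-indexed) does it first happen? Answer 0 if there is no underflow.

PUSH 6  : [6]
PUSH 12 : [6, 12]
STORE 2 : [6]
DUP     : [6, 6]
OVER    : [6, 6, 6]
SUB     : [6, 0]
OVER    : [6, 0, 6]
SWAP    : [6, 6, 0]
SUB     : [6, 6]
SWAP    : [6, 6]
ROT  — needs 3 operands, stack has 2 → underflow

11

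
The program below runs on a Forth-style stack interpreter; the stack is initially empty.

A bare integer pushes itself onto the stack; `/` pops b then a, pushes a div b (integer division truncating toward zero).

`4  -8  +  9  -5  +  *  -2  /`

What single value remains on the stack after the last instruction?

4   4
-8  4 -8
+   -4
9   -4 9
-5  -4 9 -5
+   -4 4
*   -16
-2  -16 -2
/   8

8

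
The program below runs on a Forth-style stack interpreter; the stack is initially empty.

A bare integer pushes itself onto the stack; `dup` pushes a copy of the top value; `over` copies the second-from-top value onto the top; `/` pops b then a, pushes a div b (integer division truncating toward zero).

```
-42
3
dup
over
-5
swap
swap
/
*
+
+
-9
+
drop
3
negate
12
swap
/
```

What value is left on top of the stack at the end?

-4

-42    → -42
3      → -42 3
dup    → -42 3 3
over   → -42 3 3 3
-5     → -42 3 3 3 -5
swap   → -42 3 3 -5 3
swap   → -42 3 3 3 -5
/      → -42 3 3 0
*      → -42 3 0
+      → -42 3
+      → -39
-9     → -39 -9
+      → -48
drop   → (empty)
3      → 3
negate → -3
12     → -3 12
swap   → 12 -3
/      → -4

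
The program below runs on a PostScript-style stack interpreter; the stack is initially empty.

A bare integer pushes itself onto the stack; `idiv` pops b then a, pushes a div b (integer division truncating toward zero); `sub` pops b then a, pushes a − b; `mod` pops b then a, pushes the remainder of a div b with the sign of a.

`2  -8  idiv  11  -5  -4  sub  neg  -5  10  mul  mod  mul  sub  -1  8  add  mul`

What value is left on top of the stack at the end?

2     2
-8    2 -8
idiv  0
11    0 11
-5    0 11 -5
-4    0 11 -5 -4
sub   0 11 -1
neg   0 11 1
-5    0 11 1 -5
10    0 11 1 -5 10
mul   0 11 1 -50
mod   0 11 1
mul   0 11
sub   -11
-1    -11 -1
8     -11 -1 8
add   -11 7
mul   -77

-77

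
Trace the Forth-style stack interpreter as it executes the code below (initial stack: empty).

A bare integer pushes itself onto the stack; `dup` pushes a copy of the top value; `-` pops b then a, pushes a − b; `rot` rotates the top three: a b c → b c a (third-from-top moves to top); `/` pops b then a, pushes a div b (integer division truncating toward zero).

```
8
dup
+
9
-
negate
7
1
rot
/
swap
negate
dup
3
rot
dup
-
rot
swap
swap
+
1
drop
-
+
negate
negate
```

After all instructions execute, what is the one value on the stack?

8       [8]
dup     [8, 8]
+       [16]
9       [16, 9]
-       [7]
negate  [-7]
7       [-7, 7]
1       [-7, 7, 1]
rot     [7, 1, -7]
/       [7, 0]
swap    [0, 7]
negate  [0, -7]
dup     [0, -7, -7]
3       [0, -7, -7, 3]
rot     [0, -7, 3, -7]
dup     [0, -7, 3, -7, -7]
-       [0, -7, 3, 0]
rot     [0, 3, 0, -7]
swap    [0, 3, -7, 0]
swap    [0, 3, 0, -7]
+       [0, 3, -7]
1       [0, 3, -7, 1]
drop    [0, 3, -7]
-       [0, 10]
+       [10]
negate  [-10]
negate  [10]

10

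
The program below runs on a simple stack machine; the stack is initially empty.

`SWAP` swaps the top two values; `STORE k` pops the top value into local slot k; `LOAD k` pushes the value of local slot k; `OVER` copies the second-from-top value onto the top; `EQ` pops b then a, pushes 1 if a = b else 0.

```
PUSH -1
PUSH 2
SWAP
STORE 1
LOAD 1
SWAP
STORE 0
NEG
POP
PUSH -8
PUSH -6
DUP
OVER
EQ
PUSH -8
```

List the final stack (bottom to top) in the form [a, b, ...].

PUSH -1 -> [-1]
PUSH 2  -> [-1, 2]
SWAP    -> [2, -1]
STORE 1 -> [2]
LOAD 1  -> [2, -1]
SWAP    -> [-1, 2]
STORE 0 -> [-1]
NEG     -> [1]
POP     -> []
PUSH -8 -> [-8]
PUSH -6 -> [-8, -6]
DUP     -> [-8, -6, -6]
OVER    -> [-8, -6, -6, -6]
EQ      -> [-8, -6, 1]
PUSH -8 -> [-8, -6, 1, -8]

[-8, -6, 1, -8]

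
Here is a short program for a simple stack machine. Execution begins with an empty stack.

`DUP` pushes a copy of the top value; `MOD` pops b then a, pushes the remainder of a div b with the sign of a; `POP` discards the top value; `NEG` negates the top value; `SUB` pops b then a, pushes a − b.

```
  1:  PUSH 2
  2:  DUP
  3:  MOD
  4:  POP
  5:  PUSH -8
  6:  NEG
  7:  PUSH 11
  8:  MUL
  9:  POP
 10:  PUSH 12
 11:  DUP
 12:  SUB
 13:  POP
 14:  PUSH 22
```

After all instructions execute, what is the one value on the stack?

22

PUSH 2   2
DUP      2 2
MOD      0
POP      (empty)
PUSH -8  -8
NEG      8
PUSH 11  8 11
MUL      88
POP      (empty)
PUSH 12  12
DUP      12 12
SUB      0
POP      (empty)
PUSH 22  22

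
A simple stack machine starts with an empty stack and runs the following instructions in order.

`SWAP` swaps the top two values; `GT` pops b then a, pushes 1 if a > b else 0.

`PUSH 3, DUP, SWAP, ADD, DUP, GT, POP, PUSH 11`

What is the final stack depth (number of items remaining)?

1

PUSH 3  -> 3
DUP     -> 3 3
SWAP    -> 3 3
ADD     -> 6
DUP     -> 6 6
GT      -> 0
POP     -> (empty)
PUSH 11 -> 11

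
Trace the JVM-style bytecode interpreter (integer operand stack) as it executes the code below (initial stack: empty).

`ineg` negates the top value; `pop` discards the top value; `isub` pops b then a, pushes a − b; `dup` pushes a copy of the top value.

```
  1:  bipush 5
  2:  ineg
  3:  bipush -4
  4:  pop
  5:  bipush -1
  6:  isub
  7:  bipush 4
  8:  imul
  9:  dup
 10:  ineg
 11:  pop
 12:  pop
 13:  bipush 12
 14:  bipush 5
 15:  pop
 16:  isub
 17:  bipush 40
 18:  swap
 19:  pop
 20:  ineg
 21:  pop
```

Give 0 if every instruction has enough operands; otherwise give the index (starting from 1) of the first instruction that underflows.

16

bipush 5   [5]
ineg       [-5]
bipush -4  [-5, -4]
pop        [-5]
bipush -1  [-5, -1]
isub       [-4]
bipush 4   [-4, 4]
imul       [-16]
dup        [-16, -16]
ineg       [-16, 16]
pop        [-16]
pop        []
bipush 12  [12]
bipush 5   [12, 5]
pop        [12]
isub  — needs 2 operands, stack has 1 → underflow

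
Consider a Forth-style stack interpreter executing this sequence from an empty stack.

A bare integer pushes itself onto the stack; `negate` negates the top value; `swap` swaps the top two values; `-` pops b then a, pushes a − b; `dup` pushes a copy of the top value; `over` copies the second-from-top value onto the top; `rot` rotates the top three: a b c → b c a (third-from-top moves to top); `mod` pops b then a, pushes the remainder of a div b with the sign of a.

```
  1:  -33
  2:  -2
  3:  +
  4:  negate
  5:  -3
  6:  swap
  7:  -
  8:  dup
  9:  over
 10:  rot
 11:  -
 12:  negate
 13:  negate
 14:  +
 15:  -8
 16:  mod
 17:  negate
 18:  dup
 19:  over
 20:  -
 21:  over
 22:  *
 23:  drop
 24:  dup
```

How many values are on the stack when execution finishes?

-33    → -33
-2     → -33 -2
+      → -35
negate → 35
-3     → 35 -3
swap   → -3 35
-      → -38
dup    → -38 -38
over   → -38 -38 -38
rot    → -38 -38 -38
-      → -38 0
negate → -38 0
negate → -38 0
+      → -38
-8     → -38 -8
mod    → -6
negate → 6
dup    → 6 6
over   → 6 6 6
-      → 6 0
over   → 6 0 6
*      → 6 0
drop   → 6
dup    → 6 6

2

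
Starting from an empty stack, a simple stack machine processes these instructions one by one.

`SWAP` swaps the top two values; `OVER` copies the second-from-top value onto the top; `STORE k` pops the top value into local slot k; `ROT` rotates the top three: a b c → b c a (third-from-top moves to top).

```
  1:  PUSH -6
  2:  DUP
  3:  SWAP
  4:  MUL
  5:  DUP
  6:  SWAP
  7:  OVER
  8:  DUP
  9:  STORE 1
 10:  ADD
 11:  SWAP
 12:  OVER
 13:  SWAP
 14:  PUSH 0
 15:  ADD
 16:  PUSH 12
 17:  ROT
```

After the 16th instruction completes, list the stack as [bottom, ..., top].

[72, 72, 36, 12]

PUSH -6  -6
DUP      -6 -6
SWAP     -6 -6
MUL      36
DUP      36 36
SWAP     36 36
OVER     36 36 36
DUP      36 36 36 36
STORE 1  36 36 36
ADD      36 72
SWAP     72 36
OVER     72 36 72
SWAP     72 72 36
PUSH 0   72 72 36 0
ADD      72 72 36
PUSH 12  72 72 36 12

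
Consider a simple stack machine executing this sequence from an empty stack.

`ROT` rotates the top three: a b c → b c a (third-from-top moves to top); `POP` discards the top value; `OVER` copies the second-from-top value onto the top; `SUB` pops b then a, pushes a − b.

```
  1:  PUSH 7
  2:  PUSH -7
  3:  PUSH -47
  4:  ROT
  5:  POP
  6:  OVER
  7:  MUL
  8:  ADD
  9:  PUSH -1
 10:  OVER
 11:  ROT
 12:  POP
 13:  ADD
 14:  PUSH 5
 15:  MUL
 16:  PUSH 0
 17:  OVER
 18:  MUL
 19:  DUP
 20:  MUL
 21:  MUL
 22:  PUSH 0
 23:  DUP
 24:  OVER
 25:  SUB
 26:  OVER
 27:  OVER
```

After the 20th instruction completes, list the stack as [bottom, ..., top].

[1605, 0]

PUSH 7    7
PUSH -7   7 -7
PUSH -47  7 -7 -47
ROT       -7 -47 7
POP       -7 -47
OVER      -7 -47 -7
MUL       -7 329
ADD       322
PUSH -1   322 -1
OVER      322 -1 322
ROT       -1 322 322
POP       -1 322
ADD       321
PUSH 5    321 5
MUL       1605
PUSH 0    1605 0
OVER      1605 0 1605
MUL       1605 0
DUP       1605 0 0
MUL       1605 0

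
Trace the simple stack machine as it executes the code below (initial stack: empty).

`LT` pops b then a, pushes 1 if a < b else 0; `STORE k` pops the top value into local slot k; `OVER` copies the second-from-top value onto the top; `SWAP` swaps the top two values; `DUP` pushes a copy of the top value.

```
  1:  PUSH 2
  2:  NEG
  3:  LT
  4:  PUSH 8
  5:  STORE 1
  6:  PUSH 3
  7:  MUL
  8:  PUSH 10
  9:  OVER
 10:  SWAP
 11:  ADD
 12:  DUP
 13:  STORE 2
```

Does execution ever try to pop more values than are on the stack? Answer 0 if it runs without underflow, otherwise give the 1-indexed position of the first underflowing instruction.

3

PUSH 2 → [2]
NEG    → [-2]
LT  — needs 2 operands, stack has 1 → underflow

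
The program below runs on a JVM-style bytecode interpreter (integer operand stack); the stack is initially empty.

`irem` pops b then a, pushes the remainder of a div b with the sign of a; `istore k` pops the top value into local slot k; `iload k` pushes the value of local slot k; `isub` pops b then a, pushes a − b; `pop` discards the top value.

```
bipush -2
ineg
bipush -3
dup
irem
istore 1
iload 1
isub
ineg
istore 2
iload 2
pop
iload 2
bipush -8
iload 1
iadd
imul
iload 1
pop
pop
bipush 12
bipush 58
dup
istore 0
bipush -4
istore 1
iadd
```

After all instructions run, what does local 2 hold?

bipush -2 : [-2]
ineg      : [2]
bipush -3 : [2, -3]
dup       : [2, -3, -3]
irem      : [2, 0]
istore 1  : [2]
iload 1   : [2, 0]
isub      : [2]
ineg      : [-2]
istore 2  : []
iload 2   : [-2]
pop       : []
iload 2   : [-2]
bipush -8 : [-2, -8]
iload 1   : [-2, -8, 0]
iadd      : [-2, -8]
imul      : [16]
iload 1   : [16, 0]
pop       : [16]
pop       : []
bipush 12 : [12]
bipush 58 : [12, 58]
dup       : [12, 58, 58]
istore 0  : [12, 58]
bipush -4 : [12, 58, -4]
istore 1  : [12, 58]
iadd      : [70]

-2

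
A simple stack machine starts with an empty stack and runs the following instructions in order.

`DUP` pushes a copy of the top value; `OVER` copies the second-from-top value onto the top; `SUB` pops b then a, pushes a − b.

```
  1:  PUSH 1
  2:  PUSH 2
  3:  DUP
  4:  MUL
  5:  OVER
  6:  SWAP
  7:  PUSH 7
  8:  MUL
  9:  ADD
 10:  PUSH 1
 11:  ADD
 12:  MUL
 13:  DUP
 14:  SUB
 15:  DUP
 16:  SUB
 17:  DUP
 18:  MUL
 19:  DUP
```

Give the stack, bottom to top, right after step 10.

[1, 29, 1]

PUSH 1 -> [1]
PUSH 2 -> [1, 2]
DUP    -> [1, 2, 2]
MUL    -> [1, 4]
OVER   -> [1, 4, 1]
SWAP   -> [1, 1, 4]
PUSH 7 -> [1, 1, 4, 7]
MUL    -> [1, 1, 28]
ADD    -> [1, 29]
PUSH 1 -> [1, 29, 1]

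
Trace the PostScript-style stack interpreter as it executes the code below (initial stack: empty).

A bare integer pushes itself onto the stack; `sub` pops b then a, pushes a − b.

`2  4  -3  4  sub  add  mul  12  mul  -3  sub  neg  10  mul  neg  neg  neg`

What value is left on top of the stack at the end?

-690

2   -> [2]
4   -> [2, 4]
-3  -> [2, 4, -3]
4   -> [2, 4, -3, 4]
sub -> [2, 4, -7]
add -> [2, -3]
mul -> [-6]
12  -> [-6, 12]
mul -> [-72]
-3  -> [-72, -3]
sub -> [-69]
neg -> [69]
10  -> [69, 10]
mul -> [690]
neg -> [-690]
neg -> [690]
neg -> [-690]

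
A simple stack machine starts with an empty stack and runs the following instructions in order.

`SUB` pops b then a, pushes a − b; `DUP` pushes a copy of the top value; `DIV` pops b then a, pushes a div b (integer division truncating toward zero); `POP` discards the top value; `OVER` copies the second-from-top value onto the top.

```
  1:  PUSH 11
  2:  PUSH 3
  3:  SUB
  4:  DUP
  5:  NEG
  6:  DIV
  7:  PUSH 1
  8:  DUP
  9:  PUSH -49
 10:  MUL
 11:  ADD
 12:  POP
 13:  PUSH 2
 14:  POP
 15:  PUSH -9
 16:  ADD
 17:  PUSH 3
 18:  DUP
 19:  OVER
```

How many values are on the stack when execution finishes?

PUSH 11   [11]
PUSH 3    [11, 3]
SUB       [8]
DUP       [8, 8]
NEG       [8, -8]
DIV       [-1]
PUSH 1    [-1, 1]
DUP       [-1, 1, 1]
PUSH -49  [-1, 1, 1, -49]
MUL       [-1, 1, -49]
ADD       [-1, -48]
POP       [-1]
PUSH 2    [-1, 2]
POP       [-1]
PUSH -9   [-1, -9]
ADD       [-10]
PUSH 3    [-10, 3]
DUP       [-10, 3, 3]
OVER      [-10, 3, 3, 3]

4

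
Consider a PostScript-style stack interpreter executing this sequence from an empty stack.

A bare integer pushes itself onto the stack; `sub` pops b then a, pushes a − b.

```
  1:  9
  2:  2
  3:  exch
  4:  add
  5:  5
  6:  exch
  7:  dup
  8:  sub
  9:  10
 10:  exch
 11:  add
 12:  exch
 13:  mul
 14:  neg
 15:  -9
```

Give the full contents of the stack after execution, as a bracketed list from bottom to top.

[-50, -9]

9     9
2     9 2
exch  2 9
add   11
5     11 5
exch  5 11
dup   5 11 11
sub   5 0
10    5 0 10
exch  5 10 0
add   5 10
exch  10 5
mul   50
neg   -50
-9    -50 -9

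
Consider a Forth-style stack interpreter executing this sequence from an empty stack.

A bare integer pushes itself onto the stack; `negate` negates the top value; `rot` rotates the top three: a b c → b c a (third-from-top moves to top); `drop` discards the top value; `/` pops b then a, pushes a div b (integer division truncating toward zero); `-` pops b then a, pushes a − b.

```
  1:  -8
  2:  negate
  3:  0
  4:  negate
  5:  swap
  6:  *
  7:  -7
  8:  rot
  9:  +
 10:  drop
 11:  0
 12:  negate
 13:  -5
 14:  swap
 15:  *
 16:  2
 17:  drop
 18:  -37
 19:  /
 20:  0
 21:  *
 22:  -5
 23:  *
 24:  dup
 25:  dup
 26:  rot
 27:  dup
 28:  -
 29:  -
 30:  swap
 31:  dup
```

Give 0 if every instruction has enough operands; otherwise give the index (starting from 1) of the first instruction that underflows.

-8      [-8]
negate  [8]
0       [8, 0]
negate  [8, 0]
swap    [0, 8]
*       [0]
-7      [0, -7]
rot  — needs 3 operands, stack has 2 → underflow

8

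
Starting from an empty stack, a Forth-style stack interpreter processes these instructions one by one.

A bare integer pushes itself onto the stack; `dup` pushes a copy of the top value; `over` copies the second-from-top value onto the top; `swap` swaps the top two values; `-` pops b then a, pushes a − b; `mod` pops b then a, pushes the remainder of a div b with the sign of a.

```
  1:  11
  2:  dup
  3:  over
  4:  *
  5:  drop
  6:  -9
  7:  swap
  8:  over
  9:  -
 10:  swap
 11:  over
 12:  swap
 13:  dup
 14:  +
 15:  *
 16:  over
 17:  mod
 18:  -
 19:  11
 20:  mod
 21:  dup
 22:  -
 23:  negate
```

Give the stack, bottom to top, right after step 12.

[20, 20, -9]

11    11
dup   11 11
over  11 11 11
*     11 121
drop  11
-9    11 -9
swap  -9 11
over  -9 11 -9
-     -9 20
swap  20 -9
over  20 -9 20
swap  20 20 -9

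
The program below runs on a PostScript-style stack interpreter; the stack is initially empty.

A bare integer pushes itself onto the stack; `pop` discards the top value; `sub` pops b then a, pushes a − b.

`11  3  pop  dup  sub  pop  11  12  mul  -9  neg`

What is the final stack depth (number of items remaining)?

2

11  : 11
3   : 11 3
pop : 11
dup : 11 11
sub : 0
pop : (empty)
11  : 11
12  : 11 12
mul : 132
-9  : 132 -9
neg : 132 9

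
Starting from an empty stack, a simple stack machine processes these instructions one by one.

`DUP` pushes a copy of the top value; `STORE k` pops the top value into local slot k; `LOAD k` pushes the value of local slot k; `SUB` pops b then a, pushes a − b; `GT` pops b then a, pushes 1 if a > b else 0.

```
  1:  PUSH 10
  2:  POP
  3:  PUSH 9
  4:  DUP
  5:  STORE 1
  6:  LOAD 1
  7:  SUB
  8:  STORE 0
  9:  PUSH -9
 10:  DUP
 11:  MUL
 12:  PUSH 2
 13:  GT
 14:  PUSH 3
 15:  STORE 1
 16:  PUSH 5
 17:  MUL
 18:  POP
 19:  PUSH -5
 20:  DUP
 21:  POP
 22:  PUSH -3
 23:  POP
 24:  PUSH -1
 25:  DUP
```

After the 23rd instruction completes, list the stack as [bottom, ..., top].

PUSH 10 -> 10
POP     -> (empty)
PUSH 9  -> 9
DUP     -> 9 9
STORE 1 -> 9
LOAD 1  -> 9 9
SUB     -> 0
STORE 0 -> (empty)
PUSH -9 -> -9
DUP     -> -9 -9
MUL     -> 81
PUSH 2  -> 81 2
GT      -> 1
PUSH 3  -> 1 3
STORE 1 -> 1
PUSH 5  -> 1 5
MUL     -> 5
POP     -> (empty)
PUSH -5 -> -5
DUP     -> -5 -5
POP     -> -5
PUSH -3 -> -5 -3
POP     -> -5

[-5]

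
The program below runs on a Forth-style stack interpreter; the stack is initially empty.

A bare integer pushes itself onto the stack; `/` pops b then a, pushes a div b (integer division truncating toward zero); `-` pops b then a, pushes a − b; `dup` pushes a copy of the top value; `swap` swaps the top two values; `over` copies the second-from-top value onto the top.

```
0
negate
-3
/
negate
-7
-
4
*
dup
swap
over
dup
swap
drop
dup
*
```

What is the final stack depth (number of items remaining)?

0      : 0
negate : 0
-3     : 0 -3
/      : 0
negate : 0
-7     : 0 -7
-      : 7
4      : 7 4
*      : 28
dup    : 28 28
swap   : 28 28
over   : 28 28 28
dup    : 28 28 28 28
swap   : 28 28 28 28
drop   : 28 28 28
dup    : 28 28 28 28
*      : 28 28 784

3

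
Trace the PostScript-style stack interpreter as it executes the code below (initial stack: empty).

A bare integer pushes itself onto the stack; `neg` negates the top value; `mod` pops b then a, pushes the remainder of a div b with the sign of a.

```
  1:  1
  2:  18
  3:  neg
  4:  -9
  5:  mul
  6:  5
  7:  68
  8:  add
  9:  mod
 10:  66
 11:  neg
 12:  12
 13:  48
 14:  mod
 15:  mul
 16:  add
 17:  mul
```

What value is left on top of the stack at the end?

-776

1    1
18   1 18
neg  1 -18
-9   1 -18 -9
mul  1 162
5    1 162 5
68   1 162 5 68
add  1 162 73
mod  1 16
66   1 16 66
neg  1 16 -66
12   1 16 -66 12
48   1 16 -66 12 48
mod  1 16 -66 12
mul  1 16 -792
add  1 -776
mul  -776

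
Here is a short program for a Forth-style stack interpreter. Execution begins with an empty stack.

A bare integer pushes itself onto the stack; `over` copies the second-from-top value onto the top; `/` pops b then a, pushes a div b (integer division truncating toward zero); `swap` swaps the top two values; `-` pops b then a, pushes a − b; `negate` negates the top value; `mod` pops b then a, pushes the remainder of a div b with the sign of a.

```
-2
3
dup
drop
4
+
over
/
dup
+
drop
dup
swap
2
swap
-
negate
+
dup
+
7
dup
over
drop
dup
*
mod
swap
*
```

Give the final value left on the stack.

-2     : [-2]
3      : [-2, 3]
dup    : [-2, 3, 3]
drop   : [-2, 3]
4      : [-2, 3, 4]
+      : [-2, 7]
over   : [-2, 7, -2]
/      : [-2, -3]
dup    : [-2, -3, -3]
+      : [-2, -6]
drop   : [-2]
dup    : [-2, -2]
swap   : [-2, -2]
2      : [-2, -2, 2]
swap   : [-2, 2, -2]
-      : [-2, 4]
negate : [-2, -4]
+      : [-6]
dup    : [-6, -6]
+      : [-12]
7      : [-12, 7]
dup    : [-12, 7, 7]
over   : [-12, 7, 7, 7]
drop   : [-12, 7, 7]
dup    : [-12, 7, 7, 7]
*      : [-12, 7, 49]
mod    : [-12, 7]
swap   : [7, -12]
*      : [-84]

-84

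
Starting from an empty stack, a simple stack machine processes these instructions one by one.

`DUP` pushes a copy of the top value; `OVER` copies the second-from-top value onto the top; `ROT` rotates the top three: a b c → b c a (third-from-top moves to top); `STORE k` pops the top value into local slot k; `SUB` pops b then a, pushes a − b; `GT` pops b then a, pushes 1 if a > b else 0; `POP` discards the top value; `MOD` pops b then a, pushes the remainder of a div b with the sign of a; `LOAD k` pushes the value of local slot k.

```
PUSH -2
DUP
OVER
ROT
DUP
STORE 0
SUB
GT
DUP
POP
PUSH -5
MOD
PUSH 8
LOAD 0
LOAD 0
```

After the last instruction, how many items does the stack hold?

4

PUSH -2 → [-2]
DUP     → [-2, -2]
OVER    → [-2, -2, -2]
ROT     → [-2, -2, -2]
DUP     → [-2, -2, -2, -2]
STORE 0 → [-2, -2, -2]
SUB     → [-2, 0]
GT      → [0]
DUP     → [0, 0]
POP     → [0]
PUSH -5 → [0, -5]
MOD     → [0]
PUSH 8  → [0, 8]
LOAD 0  → [0, 8, -2]
LOAD 0  → [0, 8, -2, -2]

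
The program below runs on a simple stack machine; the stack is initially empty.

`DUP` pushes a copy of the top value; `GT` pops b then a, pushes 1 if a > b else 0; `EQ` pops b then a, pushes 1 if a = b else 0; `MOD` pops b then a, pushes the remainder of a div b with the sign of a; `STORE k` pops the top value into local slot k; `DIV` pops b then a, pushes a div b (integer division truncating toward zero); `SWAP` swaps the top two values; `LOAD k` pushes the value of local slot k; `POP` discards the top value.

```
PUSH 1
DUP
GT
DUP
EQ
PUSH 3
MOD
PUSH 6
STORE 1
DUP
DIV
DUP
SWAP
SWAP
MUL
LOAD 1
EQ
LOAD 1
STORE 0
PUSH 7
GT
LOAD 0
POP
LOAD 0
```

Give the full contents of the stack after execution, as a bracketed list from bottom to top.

[0, 6]

PUSH 1  : [1]
DUP     : [1, 1]
GT      : [0]
DUP     : [0, 0]
EQ      : [1]
PUSH 3  : [1, 3]
MOD     : [1]
PUSH 6  : [1, 6]
STORE 1 : [1]
DUP     : [1, 1]
DIV     : [1]
DUP     : [1, 1]
SWAP    : [1, 1]
SWAP    : [1, 1]
MUL     : [1]
LOAD 1  : [1, 6]
EQ      : [0]
LOAD 1  : [0, 6]
STORE 0 : [0]
PUSH 7  : [0, 7]
GT      : [0]
LOAD 0  : [0, 6]
POP     : [0]
LOAD 0  : [0, 6]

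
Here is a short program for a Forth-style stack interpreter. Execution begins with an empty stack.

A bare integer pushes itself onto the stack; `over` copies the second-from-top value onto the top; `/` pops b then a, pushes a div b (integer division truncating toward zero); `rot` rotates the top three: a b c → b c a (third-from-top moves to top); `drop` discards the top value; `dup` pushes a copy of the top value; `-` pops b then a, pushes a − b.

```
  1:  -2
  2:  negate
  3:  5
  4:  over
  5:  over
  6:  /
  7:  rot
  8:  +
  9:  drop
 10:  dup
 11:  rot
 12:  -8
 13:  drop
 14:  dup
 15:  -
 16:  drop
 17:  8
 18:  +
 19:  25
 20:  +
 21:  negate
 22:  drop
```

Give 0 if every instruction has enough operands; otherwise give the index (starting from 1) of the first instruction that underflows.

11

-2      -2
negate  2
5       2 5
over    2 5 2
over    2 5 2 5
/       2 5 0
rot     5 0 2
+       5 2
drop    5
dup     5 5
rot  — needs 3 operands, stack has 2 → underflow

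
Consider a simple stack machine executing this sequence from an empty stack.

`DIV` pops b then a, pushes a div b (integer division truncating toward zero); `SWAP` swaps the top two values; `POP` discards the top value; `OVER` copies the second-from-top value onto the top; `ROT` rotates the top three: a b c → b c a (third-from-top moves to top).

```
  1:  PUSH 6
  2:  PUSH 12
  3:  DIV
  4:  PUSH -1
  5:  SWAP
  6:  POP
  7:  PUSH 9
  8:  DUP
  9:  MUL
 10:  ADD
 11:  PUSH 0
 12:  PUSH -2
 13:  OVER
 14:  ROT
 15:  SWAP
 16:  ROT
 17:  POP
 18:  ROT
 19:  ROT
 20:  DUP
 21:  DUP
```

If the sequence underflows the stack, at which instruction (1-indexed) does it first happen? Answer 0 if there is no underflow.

0

PUSH 6  -> 6
PUSH 12 -> 6 12
DIV     -> 0
PUSH -1 -> 0 -1
SWAP    -> -1 0
POP     -> -1
PUSH 9  -> -1 9
DUP     -> -1 9 9
MUL     -> -1 81
ADD     -> 80
PUSH 0  -> 80 0
PUSH -2 -> 80 0 -2
OVER    -> 80 0 -2 0
ROT     -> 80 -2 0 0
SWAP    -> 80 -2 0 0
ROT     -> 80 0 0 -2
POP     -> 80 0 0
ROT     -> 0 0 80
ROT     -> 0 80 0
DUP     -> 0 80 0 0
DUP     -> 0 80 0 0 0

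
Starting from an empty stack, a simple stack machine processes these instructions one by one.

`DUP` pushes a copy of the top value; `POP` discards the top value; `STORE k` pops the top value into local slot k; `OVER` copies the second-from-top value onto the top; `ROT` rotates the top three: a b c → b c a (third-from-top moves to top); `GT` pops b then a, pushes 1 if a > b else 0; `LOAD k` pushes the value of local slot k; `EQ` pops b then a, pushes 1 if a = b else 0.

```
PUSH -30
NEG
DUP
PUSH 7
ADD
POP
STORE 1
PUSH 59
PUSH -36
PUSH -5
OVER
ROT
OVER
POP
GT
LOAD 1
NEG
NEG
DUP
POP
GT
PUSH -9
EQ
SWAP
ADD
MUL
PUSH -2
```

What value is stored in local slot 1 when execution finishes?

PUSH -30 -> -30
NEG      -> 30
DUP      -> 30 30
PUSH 7   -> 30 30 7
ADD      -> 30 37
POP      -> 30
STORE 1  -> (empty)
PUSH 59  -> 59
PUSH -36 -> 59 -36
PUSH -5  -> 59 -36 -5
OVER     -> 59 -36 -5 -36
ROT      -> 59 -5 -36 -36
OVER     -> 59 -5 -36 -36 -36
POP      -> 59 -5 -36 -36
GT       -> 59 -5 0
LOAD 1   -> 59 -5 0 30
NEG      -> 59 -5 0 -30
NEG      -> 59 -5 0 30
DUP      -> 59 -5 0 30 30
POP      -> 59 -5 0 30
GT       -> 59 -5 0
PUSH -9  -> 59 -5 0 -9
EQ       -> 59 -5 0
SWAP     -> 59 0 -5
ADD      -> 59 -5
MUL      -> -295
PUSH -2  -> -295 -2

30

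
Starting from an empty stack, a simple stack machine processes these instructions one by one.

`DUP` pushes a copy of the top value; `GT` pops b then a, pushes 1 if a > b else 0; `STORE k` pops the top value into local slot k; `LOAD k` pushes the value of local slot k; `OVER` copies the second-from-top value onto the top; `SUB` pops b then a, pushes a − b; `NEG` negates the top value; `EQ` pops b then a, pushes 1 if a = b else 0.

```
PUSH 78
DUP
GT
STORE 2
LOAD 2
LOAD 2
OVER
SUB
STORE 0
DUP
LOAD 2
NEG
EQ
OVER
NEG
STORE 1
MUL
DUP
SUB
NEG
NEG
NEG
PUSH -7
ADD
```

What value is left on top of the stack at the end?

-7

PUSH 78 -> 78
DUP     -> 78 78
GT      -> 0
STORE 2 -> (empty)
LOAD 2  -> 0
LOAD 2  -> 0 0
OVER    -> 0 0 0
SUB     -> 0 0
STORE 0 -> 0
DUP     -> 0 0
LOAD 2  -> 0 0 0
NEG     -> 0 0 0
EQ      -> 0 1
OVER    -> 0 1 0
NEG     -> 0 1 0
STORE 1 -> 0 1
MUL     -> 0
DUP     -> 0 0
SUB     -> 0
NEG     -> 0
NEG     -> 0
NEG     -> 0
PUSH -7 -> 0 -7
ADD     -> -7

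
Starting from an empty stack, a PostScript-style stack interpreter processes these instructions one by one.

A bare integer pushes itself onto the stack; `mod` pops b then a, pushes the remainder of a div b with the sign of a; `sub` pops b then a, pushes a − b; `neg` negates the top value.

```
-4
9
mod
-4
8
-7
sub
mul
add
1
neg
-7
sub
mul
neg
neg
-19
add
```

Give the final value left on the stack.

-403

-4   -4
9    -4 9
mod  -4
-4   -4 -4
8    -4 -4 8
-7   -4 -4 8 -7
sub  -4 -4 15
mul  -4 -60
add  -64
1    -64 1
neg  -64 -1
-7   -64 -1 -7
sub  -64 6
mul  -384
neg  384
neg  -384
-19  -384 -19
add  -403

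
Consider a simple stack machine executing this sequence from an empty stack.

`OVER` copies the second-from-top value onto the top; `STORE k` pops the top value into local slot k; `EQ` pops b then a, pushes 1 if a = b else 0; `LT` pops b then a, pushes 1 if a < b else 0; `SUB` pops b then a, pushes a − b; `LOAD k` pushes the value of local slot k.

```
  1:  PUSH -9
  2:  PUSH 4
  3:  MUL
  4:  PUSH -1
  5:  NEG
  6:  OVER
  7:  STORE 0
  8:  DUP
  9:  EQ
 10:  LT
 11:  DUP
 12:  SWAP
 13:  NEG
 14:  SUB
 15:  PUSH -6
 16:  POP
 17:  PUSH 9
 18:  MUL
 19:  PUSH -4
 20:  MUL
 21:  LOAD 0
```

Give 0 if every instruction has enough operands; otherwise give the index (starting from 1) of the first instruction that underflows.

0

PUSH -9  -9
PUSH 4   -9 4
MUL      -36
PUSH -1  -36 -1
NEG      -36 1
OVER     -36 1 -36
STORE 0  -36 1
DUP      -36 1 1
EQ       -36 1
LT       1
DUP      1 1
SWAP     1 1
NEG      1 -1
SUB      2
PUSH -6  2 -6
POP      2
PUSH 9   2 9
MUL      18
PUSH -4  18 -4
MUL      -72
LOAD 0   -72 -36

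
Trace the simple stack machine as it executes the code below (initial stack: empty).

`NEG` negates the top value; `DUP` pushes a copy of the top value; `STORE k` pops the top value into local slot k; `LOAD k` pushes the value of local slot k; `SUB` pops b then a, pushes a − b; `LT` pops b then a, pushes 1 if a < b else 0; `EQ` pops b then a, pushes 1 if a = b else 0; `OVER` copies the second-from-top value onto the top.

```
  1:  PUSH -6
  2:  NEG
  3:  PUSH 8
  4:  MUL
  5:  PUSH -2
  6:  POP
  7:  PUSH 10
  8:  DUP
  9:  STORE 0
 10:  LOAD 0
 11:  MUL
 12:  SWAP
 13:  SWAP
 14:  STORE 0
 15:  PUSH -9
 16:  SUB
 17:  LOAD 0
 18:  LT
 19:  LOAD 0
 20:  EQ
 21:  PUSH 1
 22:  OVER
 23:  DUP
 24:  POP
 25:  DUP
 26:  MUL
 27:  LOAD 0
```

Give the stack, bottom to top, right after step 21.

[0, 1]

PUSH -6  -6
NEG      6
PUSH 8   6 8
MUL      48
PUSH -2  48 -2
POP      48
PUSH 10  48 10
DUP      48 10 10
STORE 0  48 10
LOAD 0   48 10 10
MUL      48 100
SWAP     100 48
SWAP     48 100
STORE 0  48
PUSH -9  48 -9
SUB      57
LOAD 0   57 100
LT       1
LOAD 0   1 100
EQ       0
PUSH 1   0 1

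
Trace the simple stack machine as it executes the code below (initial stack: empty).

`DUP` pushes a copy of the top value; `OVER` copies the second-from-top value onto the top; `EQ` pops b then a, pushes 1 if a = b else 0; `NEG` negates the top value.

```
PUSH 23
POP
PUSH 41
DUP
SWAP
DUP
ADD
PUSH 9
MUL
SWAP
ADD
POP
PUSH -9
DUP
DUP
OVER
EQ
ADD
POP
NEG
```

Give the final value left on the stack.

PUSH 23 → [23]
POP     → []
PUSH 41 → [41]
DUP     → [41, 41]
SWAP    → [41, 41]
DUP     → [41, 41, 41]
ADD     → [41, 82]
PUSH 9  → [41, 82, 9]
MUL     → [41, 738]
SWAP    → [738, 41]
ADD     → [779]
POP     → []
PUSH -9 → [-9]
DUP     → [-9, -9]
DUP     → [-9, -9, -9]
OVER    → [-9, -9, -9, -9]
EQ      → [-9, -9, 1]
ADD     → [-9, -8]
POP     → [-9]
NEG     → [9]

9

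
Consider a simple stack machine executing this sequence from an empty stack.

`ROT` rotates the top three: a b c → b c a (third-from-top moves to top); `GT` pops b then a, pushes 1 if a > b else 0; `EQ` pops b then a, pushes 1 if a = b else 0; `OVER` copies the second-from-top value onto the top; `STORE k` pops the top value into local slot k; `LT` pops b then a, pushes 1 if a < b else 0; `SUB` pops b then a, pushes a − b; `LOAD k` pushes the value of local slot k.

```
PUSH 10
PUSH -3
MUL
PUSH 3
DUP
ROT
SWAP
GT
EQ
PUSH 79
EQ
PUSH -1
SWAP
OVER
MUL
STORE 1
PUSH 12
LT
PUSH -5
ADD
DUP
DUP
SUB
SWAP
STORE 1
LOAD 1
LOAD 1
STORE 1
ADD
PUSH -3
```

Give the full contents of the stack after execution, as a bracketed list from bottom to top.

PUSH 10  10
PUSH -3  10 -3
MUL      -30
PUSH 3   -30 3
DUP      -30 3 3
ROT      3 3 -30
SWAP     3 -30 3
GT       3 0
EQ       0
PUSH 79  0 79
EQ       0
PUSH -1  0 -1
SWAP     -1 0
OVER     -1 0 -1
MUL      -1 0
STORE 1  -1
PUSH 12  -1 12
LT       1
PUSH -5  1 -5
ADD      -4
DUP      -4 -4
DUP      -4 -4 -4
SUB      -4 0
SWAP     0 -4
STORE 1  0
LOAD 1   0 -4
LOAD 1   0 -4 -4
STORE 1  0 -4
ADD      -4
PUSH -3  -4 -3

[-4, -3]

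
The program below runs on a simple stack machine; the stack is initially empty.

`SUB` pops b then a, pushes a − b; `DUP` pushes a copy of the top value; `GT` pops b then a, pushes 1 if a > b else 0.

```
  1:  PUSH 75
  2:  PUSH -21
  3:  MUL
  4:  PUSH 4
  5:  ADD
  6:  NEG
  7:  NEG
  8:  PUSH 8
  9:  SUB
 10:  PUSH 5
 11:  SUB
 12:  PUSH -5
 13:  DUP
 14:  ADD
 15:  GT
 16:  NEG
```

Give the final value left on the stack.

0

PUSH 75   75
PUSH -21  75 -21
MUL       -1575
PUSH 4    -1575 4
ADD       -1571
NEG       1571
NEG       -1571
PUSH 8    -1571 8
SUB       -1579
PUSH 5    -1579 5
SUB       -1584
PUSH -5   -1584 -5
DUP       -1584 -5 -5
ADD       -1584 -10
GT        0
NEG       0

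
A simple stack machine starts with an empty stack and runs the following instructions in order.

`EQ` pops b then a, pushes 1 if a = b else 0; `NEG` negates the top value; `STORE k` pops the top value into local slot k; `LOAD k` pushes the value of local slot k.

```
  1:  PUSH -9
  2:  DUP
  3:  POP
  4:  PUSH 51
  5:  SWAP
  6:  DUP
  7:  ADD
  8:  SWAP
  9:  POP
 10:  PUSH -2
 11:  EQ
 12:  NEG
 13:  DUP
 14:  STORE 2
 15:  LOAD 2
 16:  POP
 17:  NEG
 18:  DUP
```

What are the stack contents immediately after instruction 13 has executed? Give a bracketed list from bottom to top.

[0, 0]

PUSH -9 -> -9
DUP     -> -9 -9
POP     -> -9
PUSH 51 -> -9 51
SWAP    -> 51 -9
DUP     -> 51 -9 -9
ADD     -> 51 -18
SWAP    -> -18 51
POP     -> -18
PUSH -2 -> -18 -2
EQ      -> 0
NEG     -> 0
DUP     -> 0 0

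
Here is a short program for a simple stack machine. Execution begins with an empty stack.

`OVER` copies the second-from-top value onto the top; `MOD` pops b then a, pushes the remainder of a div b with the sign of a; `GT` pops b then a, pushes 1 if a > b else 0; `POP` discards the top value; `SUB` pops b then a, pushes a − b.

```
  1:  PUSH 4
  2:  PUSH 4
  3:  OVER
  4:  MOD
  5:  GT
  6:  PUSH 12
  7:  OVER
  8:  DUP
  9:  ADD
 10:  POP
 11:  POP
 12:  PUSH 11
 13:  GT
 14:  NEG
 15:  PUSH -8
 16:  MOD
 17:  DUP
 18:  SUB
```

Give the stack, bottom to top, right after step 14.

[0]

PUSH 4  → [4]
PUSH 4  → [4, 4]
OVER    → [4, 4, 4]
MOD     → [4, 0]
GT      → [1]
PUSH 12 → [1, 12]
OVER    → [1, 12, 1]
DUP     → [1, 12, 1, 1]
ADD     → [1, 12, 2]
POP     → [1, 12]
POP     → [1]
PUSH 11 → [1, 11]
GT      → [0]
NEG     → [0]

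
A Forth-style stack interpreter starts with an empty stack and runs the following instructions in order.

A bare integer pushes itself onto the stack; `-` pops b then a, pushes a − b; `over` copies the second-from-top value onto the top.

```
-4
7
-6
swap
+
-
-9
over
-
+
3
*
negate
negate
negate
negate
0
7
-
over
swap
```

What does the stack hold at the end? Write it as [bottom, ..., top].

[-27, -27, -7]

-4     -> -4
7      -> -4 7
-6     -> -4 7 -6
swap   -> -4 -6 7
+      -> -4 1
-      -> -5
-9     -> -5 -9
over   -> -5 -9 -5
-      -> -5 -4
+      -> -9
3      -> -9 3
*      -> -27
negate -> 27
negate -> -27
negate -> 27
negate -> -27
0      -> -27 0
7      -> -27 0 7
-      -> -27 -7
over   -> -27 -7 -27
swap   -> -27 -27 -7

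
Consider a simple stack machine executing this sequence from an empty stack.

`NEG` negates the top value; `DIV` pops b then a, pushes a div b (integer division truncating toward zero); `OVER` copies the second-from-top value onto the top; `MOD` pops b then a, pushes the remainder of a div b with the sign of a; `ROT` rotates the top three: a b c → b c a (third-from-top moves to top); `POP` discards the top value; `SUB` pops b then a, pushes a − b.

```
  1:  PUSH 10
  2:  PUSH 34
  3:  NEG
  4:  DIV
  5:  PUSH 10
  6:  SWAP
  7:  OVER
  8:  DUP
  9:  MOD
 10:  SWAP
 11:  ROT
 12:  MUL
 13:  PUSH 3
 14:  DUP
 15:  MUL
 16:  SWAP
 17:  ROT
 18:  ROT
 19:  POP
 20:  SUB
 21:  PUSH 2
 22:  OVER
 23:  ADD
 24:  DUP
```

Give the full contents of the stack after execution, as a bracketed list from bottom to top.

PUSH 10 : 10
PUSH 34 : 10 34
NEG     : 10 -34
DIV     : 0
PUSH 10 : 0 10
SWAP    : 10 0
OVER    : 10 0 10
DUP     : 10 0 10 10
MOD     : 10 0 0
SWAP    : 10 0 0
ROT     : 0 0 10
MUL     : 0 0
PUSH 3  : 0 0 3
DUP     : 0 0 3 3
MUL     : 0 0 9
SWAP    : 0 9 0
ROT     : 9 0 0
ROT     : 0 0 9
POP     : 0 0
SUB     : 0
PUSH 2  : 0 2
OVER    : 0 2 0
ADD     : 0 2
DUP     : 0 2 2

[0, 2, 2]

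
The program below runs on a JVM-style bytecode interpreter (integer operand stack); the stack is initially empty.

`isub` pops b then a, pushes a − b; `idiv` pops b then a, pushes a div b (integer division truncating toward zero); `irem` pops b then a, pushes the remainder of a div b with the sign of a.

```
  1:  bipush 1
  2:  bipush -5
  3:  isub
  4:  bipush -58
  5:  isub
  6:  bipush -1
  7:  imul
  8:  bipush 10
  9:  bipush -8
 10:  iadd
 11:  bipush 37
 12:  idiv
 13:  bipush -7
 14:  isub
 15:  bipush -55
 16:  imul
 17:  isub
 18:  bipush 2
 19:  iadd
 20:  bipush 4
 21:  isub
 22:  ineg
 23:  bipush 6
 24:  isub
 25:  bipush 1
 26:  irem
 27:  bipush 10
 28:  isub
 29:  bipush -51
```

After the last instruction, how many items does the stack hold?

bipush 1   -> 1
bipush -5  -> 1 -5
isub       -> 6
bipush -58 -> 6 -58
isub       -> 64
bipush -1  -> 64 -1
imul       -> -64
bipush 10  -> -64 10
bipush -8  -> -64 10 -8
iadd       -> -64 2
bipush 37  -> -64 2 37
idiv       -> -64 0
bipush -7  -> -64 0 -7
isub       -> -64 7
bipush -55 -> -64 7 -55
imul       -> -64 -385
isub       -> 321
bipush 2   -> 321 2
iadd       -> 323
bipush 4   -> 323 4
isub       -> 319
ineg       -> -319
bipush 6   -> -319 6
isub       -> -325
bipush 1   -> -325 1
irem       -> 0
bipush 10  -> 0 10
isub       -> -10
bipush -51 -> -10 -51

2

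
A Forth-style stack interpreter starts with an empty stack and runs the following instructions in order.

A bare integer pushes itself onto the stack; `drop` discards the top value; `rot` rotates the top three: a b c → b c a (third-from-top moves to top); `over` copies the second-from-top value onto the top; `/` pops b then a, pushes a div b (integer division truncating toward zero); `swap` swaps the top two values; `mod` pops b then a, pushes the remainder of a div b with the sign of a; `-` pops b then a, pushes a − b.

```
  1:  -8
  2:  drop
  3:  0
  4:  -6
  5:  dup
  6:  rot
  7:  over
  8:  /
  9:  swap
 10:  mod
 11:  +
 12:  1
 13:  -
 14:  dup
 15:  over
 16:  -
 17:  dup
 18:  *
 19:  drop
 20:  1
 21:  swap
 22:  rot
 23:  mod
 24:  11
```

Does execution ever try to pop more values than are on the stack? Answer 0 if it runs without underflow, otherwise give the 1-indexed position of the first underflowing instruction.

-8   : -8
drop : (empty)
0    : 0
-6   : 0 -6
dup  : 0 -6 -6
rot  : -6 -6 0
over : -6 -6 0 -6
/    : -6 -6 0
swap : -6 0 -6
mod  : -6 0
+    : -6
1    : -6 1
-    : -7
dup  : -7 -7
over : -7 -7 -7
-    : -7 0
dup  : -7 0 0
*    : -7 0
drop : -7
1    : -7 1
swap : 1 -7
rot  — needs 3 operands, stack has 2 → underflow

22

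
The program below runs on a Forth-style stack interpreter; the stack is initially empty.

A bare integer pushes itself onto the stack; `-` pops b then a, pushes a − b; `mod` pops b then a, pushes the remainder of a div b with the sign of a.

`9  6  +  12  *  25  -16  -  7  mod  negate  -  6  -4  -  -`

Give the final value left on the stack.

9      -> 9
6      -> 9 6
+      -> 15
12     -> 15 12
*      -> 180
25     -> 180 25
-16    -> 180 25 -16
-      -> 180 41
7      -> 180 41 7
mod    -> 180 6
negate -> 180 -6
-      -> 186
6      -> 186 6
-4     -> 186 6 -4
-      -> 186 10
-      -> 176

176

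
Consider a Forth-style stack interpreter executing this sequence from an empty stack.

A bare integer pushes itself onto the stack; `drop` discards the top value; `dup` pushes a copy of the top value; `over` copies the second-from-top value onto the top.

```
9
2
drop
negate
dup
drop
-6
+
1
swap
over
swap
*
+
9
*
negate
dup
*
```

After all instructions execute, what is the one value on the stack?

15876

9       9
2       9 2
drop    9
negate  -9
dup     -9 -9
drop    -9
-6      -9 -6
+       -15
1       -15 1
swap    1 -15
over    1 -15 1
swap    1 1 -15
*       1 -15
+       -14
9       -14 9
*       -126
negate  126
dup     126 126
*       15876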